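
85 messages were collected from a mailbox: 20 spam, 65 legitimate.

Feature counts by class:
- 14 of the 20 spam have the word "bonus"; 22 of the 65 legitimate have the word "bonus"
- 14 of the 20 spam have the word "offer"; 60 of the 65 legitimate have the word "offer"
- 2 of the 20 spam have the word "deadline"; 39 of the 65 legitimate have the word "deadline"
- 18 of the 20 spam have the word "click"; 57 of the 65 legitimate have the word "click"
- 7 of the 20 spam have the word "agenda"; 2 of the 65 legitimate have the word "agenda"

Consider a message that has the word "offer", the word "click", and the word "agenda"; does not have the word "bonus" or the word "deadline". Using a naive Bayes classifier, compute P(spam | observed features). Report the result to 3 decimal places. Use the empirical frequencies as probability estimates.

0.735

spam: (20/85) × (6/20) × (14/20) × (18/20) × (18/20) × (7/20) ≈ 0.0140082
legitimate: (65/85) × (43/65) × (60/65) × (26/65) × (57/65) × (2/65) ≈ 0.00503994
P(spam | x) = 0.0140082 / 0.01904814 ≈ 0.735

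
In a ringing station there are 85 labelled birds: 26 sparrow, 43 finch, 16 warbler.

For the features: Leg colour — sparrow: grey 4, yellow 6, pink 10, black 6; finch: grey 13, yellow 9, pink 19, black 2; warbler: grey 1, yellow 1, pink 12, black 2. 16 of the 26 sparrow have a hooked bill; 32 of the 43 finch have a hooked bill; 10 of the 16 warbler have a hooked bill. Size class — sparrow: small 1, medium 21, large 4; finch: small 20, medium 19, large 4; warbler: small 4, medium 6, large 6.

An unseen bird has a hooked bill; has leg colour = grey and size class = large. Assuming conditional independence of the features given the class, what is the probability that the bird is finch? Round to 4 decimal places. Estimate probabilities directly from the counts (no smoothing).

0.5948

sparrow: (26/85) × (4/26) × (16/26) × (4/26) ≈ 0.00445527
finch: (43/85) × (13/43) × (32/43) × (4/43) ≈ 0.0105876
warbler: (16/85) × (1/16) × (10/16) × (6/16) ≈ 0.00275735
P(finch | x) = 0.0105876 / 0.01780022 ≈ 0.5948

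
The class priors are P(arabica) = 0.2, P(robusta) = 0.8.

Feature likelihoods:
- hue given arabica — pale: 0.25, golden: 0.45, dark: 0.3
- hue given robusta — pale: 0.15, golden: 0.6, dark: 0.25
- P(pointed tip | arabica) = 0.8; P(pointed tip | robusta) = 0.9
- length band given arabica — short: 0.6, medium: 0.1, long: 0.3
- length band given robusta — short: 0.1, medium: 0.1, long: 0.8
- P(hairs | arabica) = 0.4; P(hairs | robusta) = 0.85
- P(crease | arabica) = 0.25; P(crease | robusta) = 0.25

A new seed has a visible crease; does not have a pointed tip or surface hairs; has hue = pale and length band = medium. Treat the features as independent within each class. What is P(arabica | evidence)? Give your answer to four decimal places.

0.7692

arabica: 0.2 × 0.25 × (1−0.8) × 0.1 × (1−0.4) × 0.25 = 0.00015
robusta: 0.8 × 0.15 × (1−0.9) × 0.1 × (1−0.85) × 0.25 = 0.000045
P(arabica | x) = 0.00015 / 0.000195 ≈ 0.7692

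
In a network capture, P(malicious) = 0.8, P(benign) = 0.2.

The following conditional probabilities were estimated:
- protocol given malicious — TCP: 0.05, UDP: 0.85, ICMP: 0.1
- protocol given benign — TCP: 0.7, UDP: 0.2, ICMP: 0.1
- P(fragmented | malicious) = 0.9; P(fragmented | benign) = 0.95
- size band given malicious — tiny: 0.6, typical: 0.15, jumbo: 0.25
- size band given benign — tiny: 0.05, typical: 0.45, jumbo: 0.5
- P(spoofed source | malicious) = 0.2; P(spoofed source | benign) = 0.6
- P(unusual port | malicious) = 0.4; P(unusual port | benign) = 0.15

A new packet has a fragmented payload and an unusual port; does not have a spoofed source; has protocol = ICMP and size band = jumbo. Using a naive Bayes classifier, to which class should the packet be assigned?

malicious

malicious: 0.8 × 0.1 × 0.9 × 0.25 × (1−0.2) × 0.4 = 0.00576
benign: 0.2 × 0.1 × 0.95 × 0.5 × (1−0.6) × 0.15 = 0.00057
Highest score → malicious.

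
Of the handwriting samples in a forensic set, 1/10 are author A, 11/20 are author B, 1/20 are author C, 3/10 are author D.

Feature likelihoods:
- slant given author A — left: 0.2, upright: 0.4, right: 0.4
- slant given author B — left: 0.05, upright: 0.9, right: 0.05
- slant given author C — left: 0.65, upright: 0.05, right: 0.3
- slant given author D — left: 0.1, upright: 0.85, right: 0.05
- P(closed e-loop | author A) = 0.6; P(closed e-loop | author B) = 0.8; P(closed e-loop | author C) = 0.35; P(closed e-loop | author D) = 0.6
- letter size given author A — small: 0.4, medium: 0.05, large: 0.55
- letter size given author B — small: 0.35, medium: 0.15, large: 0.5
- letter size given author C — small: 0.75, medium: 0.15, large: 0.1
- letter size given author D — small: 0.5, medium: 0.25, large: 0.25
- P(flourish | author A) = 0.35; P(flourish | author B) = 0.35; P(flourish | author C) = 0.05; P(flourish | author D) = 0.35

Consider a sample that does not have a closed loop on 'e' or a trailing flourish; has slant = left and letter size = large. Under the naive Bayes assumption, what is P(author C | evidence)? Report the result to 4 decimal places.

0.2332

author A: 0.1 × 0.2 × (1−0.6) × 0.55 × (1−0.35) = 0.00286
author B: 0.55 × 0.05 × (1−0.8) × 0.5 × (1−0.35) = 0.0017875
author C: 0.05 × 0.65 × (1−0.35) × 0.1 × (1−0.05) = 0.002006875
author D: 0.3 × 0.1 × (1−0.6) × 0.25 × (1−0.35) = 0.00195
P(author C | x) = 0.002006875 / 0.008604375 ≈ 0.2332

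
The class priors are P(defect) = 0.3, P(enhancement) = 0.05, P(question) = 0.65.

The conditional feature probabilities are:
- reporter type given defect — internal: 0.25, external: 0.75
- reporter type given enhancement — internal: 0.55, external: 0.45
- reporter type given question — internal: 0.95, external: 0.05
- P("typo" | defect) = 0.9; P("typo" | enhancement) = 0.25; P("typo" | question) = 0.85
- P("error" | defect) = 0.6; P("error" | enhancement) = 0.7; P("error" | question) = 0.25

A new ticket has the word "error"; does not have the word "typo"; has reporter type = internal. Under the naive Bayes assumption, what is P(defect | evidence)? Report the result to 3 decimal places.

defect: 0.3 × 0.25 × (1−0.9) × 0.6 = 0.0045
enhancement: 0.05 × 0.55 × (1−0.25) × 0.7 = 0.0144375
question: 0.65 × 0.95 × (1−0.85) × 0.25 = 0.02315625
P(defect | x) = 0.0045 / 0.04209375 ≈ 0.107

0.107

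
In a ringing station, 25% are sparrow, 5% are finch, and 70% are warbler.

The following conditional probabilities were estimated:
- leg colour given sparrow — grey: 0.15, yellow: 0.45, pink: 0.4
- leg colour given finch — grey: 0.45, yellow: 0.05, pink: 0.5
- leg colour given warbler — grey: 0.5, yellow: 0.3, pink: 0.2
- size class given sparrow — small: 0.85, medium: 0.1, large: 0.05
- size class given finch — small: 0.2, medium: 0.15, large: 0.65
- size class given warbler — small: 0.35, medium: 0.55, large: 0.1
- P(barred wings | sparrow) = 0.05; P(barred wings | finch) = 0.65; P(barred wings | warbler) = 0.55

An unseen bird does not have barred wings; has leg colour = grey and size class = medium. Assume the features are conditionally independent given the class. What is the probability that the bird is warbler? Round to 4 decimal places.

sparrow: 0.25 × 0.15 × 0.1 × (1−0.05) = 0.0035625
finch: 0.05 × 0.45 × 0.15 × (1−0.65) = 0.00118125
warbler: 0.7 × 0.5 × 0.55 × (1−0.55) = 0.086625
P(warbler | x) = 0.086625 / 0.09136875 ≈ 0.9481

0.9481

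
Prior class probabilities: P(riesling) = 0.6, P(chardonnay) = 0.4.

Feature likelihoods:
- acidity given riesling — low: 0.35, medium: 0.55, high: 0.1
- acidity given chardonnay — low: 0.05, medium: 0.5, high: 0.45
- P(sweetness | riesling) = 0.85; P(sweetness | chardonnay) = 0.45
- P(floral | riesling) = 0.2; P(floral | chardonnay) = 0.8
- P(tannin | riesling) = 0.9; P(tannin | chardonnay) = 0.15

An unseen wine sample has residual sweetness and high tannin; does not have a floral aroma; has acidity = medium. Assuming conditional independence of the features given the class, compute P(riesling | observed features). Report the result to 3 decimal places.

0.987

riesling: 0.6 × 0.55 × 0.85 × (1−0.2) × 0.9 = 0.20196
chardonnay: 0.4 × 0.5 × 0.45 × (1−0.8) × 0.15 = 0.0027
P(riesling | x) = 0.20196 / 0.20466 ≈ 0.987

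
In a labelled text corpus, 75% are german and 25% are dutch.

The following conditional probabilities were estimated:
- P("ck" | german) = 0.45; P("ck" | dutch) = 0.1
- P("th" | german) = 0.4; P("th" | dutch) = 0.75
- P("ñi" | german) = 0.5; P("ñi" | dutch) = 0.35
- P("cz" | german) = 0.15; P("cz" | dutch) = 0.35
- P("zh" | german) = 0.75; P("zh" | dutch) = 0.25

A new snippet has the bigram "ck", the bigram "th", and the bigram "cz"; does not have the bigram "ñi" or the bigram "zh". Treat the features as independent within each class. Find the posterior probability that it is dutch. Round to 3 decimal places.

0.558

german: 0.75 × 0.45 × 0.4 × (1−0.5) × 0.15 × (1−0.75) = 0.00253125
dutch: 0.25 × 0.1 × 0.75 × (1−0.35) × 0.35 × (1−0.25) = 0.00319921875
P(dutch | x) = 0.00319921875 / 0.00573046875 ≈ 0.558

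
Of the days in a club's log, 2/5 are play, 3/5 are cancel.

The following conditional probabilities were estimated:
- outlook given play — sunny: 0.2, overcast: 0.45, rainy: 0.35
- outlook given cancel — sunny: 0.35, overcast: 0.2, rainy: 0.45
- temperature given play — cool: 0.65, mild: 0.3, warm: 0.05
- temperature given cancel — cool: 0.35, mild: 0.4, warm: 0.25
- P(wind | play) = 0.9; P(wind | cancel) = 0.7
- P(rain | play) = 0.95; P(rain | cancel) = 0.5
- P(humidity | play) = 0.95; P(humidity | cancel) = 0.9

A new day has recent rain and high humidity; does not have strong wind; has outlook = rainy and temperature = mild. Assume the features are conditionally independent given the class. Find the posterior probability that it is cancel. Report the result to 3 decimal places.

play: 0.4 × 0.35 × 0.3 × (1−0.9) × 0.95 × 0.95 = 0.0037905
cancel: 0.6 × 0.45 × 0.4 × (1−0.7) × 0.5 × 0.9 = 0.01458
P(cancel | x) = 0.01458 / 0.0183705 ≈ 0.794

0.794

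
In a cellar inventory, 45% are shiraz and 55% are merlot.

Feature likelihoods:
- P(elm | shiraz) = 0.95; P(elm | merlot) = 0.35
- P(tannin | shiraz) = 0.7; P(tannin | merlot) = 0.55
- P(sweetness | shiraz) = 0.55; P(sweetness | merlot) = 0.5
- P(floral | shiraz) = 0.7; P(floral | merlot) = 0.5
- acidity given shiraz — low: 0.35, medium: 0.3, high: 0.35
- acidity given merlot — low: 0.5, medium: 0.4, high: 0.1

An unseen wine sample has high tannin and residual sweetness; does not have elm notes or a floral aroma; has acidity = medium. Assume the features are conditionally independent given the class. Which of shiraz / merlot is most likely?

merlot

shiraz: 0.45 × (1−0.95) × 0.7 × 0.55 × (1−0.7) × 0.3 = 0.000779625
merlot: 0.55 × (1−0.35) × 0.55 × 0.5 × (1−0.5) × 0.4 = 0.0196625
Highest score → merlot.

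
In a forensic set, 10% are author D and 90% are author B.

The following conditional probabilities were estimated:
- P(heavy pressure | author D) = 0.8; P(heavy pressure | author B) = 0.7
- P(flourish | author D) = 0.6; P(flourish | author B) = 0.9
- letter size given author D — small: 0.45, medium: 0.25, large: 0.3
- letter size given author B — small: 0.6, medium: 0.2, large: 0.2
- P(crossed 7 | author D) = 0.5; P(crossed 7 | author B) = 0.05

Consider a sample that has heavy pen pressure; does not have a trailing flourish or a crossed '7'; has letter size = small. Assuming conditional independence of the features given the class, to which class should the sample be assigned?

author D: 0.1 × 0.8 × (1−0.6) × 0.45 × (1−0.5) = 0.0072
author B: 0.9 × 0.7 × (1−0.9) × 0.6 × (1−0.05) = 0.03591
Highest score → author B.

author B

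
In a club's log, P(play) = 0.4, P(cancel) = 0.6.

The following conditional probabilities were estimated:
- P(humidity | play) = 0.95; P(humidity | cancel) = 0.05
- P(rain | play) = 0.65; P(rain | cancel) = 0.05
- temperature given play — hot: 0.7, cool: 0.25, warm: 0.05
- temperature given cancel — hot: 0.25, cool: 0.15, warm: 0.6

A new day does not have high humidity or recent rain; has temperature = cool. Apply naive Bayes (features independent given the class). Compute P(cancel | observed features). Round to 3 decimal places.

0.979

play: 0.4 × (1−0.95) × (1−0.65) × 0.25 = 0.00175
cancel: 0.6 × (1−0.05) × (1−0.05) × 0.15 = 0.081225
P(cancel | x) = 0.081225 / 0.082975 ≈ 0.979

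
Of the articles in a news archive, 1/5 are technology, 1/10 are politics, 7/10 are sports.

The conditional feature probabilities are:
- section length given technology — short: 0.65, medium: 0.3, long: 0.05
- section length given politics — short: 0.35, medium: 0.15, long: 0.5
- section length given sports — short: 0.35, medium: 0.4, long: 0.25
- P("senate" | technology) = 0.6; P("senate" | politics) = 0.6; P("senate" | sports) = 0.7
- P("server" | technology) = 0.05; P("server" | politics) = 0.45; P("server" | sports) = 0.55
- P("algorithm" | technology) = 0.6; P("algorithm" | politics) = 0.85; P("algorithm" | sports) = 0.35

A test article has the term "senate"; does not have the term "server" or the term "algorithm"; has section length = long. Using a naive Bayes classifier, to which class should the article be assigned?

sports

technology: 0.2 × 0.05 × 0.6 × (1−0.05) × (1−0.6) = 0.00228
politics: 0.1 × 0.5 × 0.6 × (1−0.45) × (1−0.85) = 0.002475
sports: 0.7 × 0.25 × 0.7 × (1−0.55) × (1−0.35) = 0.03583125
Highest score → sports.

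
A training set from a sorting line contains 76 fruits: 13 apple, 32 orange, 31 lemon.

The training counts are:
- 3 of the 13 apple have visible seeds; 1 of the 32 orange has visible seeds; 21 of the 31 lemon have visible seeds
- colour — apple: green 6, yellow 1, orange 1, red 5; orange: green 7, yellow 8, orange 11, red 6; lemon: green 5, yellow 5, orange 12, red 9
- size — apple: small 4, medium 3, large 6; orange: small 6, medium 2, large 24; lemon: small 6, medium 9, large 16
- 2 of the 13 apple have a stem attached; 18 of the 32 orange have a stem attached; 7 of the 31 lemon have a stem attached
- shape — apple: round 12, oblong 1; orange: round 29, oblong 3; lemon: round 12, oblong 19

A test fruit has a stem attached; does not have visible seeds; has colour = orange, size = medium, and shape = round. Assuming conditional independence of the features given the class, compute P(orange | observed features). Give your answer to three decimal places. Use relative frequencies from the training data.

apple: (13/76) × (10/13) × (1/13) × (3/13) × (2/13) × (12/13) ≈ 0.0003317
orange: (32/76) × (31/32) × (11/32) × (2/32) × (18/32) × (29/32) ≈ 0.00446726
lemon: (31/76) × (10/31) × (12/31) × (9/31) × (7/31) × (12/31) ≈ 0.00129254
P(orange | x) = 0.00446726 / 0.0060915 ≈ 0.733

0.733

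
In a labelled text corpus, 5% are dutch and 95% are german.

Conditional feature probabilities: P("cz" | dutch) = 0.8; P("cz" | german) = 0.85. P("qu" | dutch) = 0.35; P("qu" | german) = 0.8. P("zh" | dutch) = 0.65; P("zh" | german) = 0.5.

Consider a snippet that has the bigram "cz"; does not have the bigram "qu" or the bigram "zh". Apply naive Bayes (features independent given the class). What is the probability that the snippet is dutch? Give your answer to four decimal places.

dutch: 0.05 × 0.8 × (1−0.35) × (1−0.65) = 0.0091
german: 0.95 × 0.85 × (1−0.8) × (1−0.5) = 0.08075
P(dutch | x) = 0.0091 / 0.08985 ≈ 0.1013

0.1013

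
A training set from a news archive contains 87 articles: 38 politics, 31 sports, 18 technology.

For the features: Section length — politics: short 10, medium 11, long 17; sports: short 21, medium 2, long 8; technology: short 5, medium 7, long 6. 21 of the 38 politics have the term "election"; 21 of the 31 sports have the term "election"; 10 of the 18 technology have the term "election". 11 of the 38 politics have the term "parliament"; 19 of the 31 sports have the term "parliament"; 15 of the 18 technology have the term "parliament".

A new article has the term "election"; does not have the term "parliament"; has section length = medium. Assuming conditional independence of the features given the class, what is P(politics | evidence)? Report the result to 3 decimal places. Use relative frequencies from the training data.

politics: (38/87) × (11/38) × (21/38) × (27/38) ≈ 0.0496466
sports: (31/87) × (2/31) × (21/31) × (12/31) ≈ 0.0060282
technology: (18/87) × (7/18) × (10/18) × (3/18) ≈ 0.00744998
P(politics | x) = 0.0496466 / 0.06312478 ≈ 0.786

0.786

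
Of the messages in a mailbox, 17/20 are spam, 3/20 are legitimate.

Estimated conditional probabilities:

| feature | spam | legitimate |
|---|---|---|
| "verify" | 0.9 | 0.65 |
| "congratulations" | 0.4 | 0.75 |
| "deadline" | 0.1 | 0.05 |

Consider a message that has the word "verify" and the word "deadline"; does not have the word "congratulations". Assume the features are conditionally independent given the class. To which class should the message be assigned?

spam

spam: 0.85 × 0.9 × (1−0.4) × 0.1 = 0.0459
legitimate: 0.15 × 0.65 × (1−0.75) × 0.05 = 0.00121875
Highest score → spam.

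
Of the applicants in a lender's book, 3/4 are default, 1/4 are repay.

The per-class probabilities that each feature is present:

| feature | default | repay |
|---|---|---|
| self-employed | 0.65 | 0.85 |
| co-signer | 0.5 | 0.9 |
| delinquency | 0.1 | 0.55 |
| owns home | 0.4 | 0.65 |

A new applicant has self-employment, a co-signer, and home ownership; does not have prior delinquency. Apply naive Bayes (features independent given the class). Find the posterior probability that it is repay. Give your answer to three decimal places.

default: 0.75 × 0.65 × 0.5 × (1−0.1) × 0.4 = 0.08775
repay: 0.25 × 0.85 × 0.9 × (1−0.55) × 0.65 = 0.055940625
P(repay | x) = 0.055940625 / 0.143690625 ≈ 0.389

0.389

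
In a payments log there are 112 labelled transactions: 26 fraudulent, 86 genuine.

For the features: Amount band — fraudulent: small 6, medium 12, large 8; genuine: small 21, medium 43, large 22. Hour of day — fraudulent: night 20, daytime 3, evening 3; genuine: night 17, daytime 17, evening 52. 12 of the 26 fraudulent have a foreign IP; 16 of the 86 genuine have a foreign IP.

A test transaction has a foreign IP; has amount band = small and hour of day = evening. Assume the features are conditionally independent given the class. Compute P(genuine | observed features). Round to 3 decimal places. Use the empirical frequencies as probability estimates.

0.881

fraudulent: (26/112) × (6/26) × (3/26) × (12/26) ≈ 0.00285292
genuine: (86/112) × (21/86) × (52/86) × (16/86) ≈ 0.0210925
P(genuine | x) = 0.0210925 / 0.02394542 ≈ 0.881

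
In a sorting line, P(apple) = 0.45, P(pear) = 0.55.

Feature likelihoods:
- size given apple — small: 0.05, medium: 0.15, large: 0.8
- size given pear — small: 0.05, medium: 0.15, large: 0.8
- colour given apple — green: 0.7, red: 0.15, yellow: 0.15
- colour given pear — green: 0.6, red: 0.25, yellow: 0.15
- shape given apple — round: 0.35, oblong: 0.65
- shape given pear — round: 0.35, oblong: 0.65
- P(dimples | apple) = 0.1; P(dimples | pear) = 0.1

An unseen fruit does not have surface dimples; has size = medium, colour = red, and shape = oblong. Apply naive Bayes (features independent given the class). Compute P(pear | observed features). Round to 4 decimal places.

apple: 0.45 × 0.15 × 0.15 × 0.65 × (1−0.1) = 0.005923125
pear: 0.55 × 0.15 × 0.25 × 0.65 × (1−0.1) = 0.012065625
P(pear | x) = 0.012065625 / 0.01798875 ≈ 0.6707

0.6707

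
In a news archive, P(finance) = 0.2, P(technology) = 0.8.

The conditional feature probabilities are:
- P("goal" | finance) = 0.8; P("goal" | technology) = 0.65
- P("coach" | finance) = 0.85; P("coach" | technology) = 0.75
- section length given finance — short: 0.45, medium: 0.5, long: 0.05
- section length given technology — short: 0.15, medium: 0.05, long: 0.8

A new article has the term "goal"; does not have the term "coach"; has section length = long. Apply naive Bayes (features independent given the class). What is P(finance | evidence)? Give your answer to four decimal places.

finance: 0.2 × 0.8 × (1−0.85) × 0.05 = 0.0012
technology: 0.8 × 0.65 × (1−0.75) × 0.8 = 0.104
P(finance | x) = 0.0012 / 0.1052 ≈ 0.0114

0.0114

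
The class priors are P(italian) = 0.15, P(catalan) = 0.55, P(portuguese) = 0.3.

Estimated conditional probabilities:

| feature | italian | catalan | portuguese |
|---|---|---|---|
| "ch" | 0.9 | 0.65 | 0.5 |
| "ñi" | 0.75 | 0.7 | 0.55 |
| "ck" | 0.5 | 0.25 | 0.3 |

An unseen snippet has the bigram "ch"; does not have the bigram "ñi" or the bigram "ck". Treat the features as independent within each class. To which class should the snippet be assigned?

italian: 0.15 × 0.9 × (1−0.75) × (1−0.5) = 0.016875
catalan: 0.55 × 0.65 × (1−0.7) × (1−0.25) = 0.0804375
portuguese: 0.3 × 0.5 × (1−0.55) × (1−0.3) = 0.04725
Highest score → catalan.

catalan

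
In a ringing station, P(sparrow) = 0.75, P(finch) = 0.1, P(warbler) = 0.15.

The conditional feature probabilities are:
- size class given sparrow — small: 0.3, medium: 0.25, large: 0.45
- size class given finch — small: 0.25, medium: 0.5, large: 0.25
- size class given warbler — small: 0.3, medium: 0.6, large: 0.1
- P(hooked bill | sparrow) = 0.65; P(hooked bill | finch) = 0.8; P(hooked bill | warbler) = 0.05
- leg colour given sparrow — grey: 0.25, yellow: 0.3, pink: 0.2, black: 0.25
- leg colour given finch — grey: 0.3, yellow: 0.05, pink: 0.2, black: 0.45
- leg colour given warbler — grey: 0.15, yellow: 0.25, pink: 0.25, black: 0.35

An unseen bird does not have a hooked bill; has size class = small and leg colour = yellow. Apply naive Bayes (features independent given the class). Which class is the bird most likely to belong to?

sparrow: 0.75 × 0.3 × (1−0.65) × 0.3 = 0.023625
finch: 0.1 × 0.25 × (1−0.8) × 0.05 = 0.00025
warbler: 0.15 × 0.3 × (1−0.05) × 0.25 = 0.0106875
Highest score → sparrow.

sparrow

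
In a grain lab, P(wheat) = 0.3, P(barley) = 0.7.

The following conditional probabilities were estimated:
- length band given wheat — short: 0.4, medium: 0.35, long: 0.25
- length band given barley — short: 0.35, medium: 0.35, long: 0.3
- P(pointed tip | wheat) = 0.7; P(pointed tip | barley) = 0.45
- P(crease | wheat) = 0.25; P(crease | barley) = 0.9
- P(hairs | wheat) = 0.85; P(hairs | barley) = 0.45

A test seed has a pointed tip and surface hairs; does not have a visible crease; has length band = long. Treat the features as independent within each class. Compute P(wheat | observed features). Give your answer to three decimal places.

wheat: 0.3 × 0.25 × 0.7 × (1−0.25) × 0.85 = 0.03346875
barley: 0.7 × 0.3 × 0.45 × (1−0.9) × 0.45 = 0.0042525
P(wheat | x) = 0.03346875 / 0.03772125 ≈ 0.887

0.887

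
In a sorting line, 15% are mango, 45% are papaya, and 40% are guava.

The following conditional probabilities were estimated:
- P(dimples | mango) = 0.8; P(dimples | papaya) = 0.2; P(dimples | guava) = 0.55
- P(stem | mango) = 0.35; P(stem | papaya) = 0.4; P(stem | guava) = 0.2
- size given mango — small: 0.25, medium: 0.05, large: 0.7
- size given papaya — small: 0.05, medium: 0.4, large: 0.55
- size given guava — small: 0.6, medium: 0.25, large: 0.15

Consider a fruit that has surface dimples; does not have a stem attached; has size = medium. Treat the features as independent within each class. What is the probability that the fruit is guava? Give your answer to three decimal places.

0.633

mango: 0.15 × 0.8 × (1−0.35) × 0.05 = 0.0039
papaya: 0.45 × 0.2 × (1−0.4) × 0.4 = 0.0216
guava: 0.4 × 0.55 × (1−0.2) × 0.25 = 0.044
P(guava | x) = 0.044 / 0.0695 ≈ 0.633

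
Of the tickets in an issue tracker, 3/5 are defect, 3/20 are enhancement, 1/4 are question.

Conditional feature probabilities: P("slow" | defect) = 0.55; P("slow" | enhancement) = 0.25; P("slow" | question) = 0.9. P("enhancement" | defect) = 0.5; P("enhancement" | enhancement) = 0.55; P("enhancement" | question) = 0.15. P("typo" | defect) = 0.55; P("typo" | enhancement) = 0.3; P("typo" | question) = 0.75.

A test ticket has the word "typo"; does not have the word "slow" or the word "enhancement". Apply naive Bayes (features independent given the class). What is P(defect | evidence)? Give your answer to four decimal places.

0.7046

defect: 0.6 × (1−0.55) × (1−0.5) × 0.55 = 0.07425
enhancement: 0.15 × (1−0.25) × (1−0.55) × 0.3 = 0.0151875
question: 0.25 × (1−0.9) × (1−0.15) × 0.75 = 0.0159375
P(defect | x) = 0.07425 / 0.105375 ≈ 0.7046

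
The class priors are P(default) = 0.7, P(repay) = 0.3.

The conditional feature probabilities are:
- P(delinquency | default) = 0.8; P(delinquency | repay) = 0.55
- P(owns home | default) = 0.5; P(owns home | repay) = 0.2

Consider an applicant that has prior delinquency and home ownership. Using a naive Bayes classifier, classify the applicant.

default

default: 0.7 × 0.8 × 0.5 = 0.28
repay: 0.3 × 0.55 × 0.2 = 0.033
Highest score → default.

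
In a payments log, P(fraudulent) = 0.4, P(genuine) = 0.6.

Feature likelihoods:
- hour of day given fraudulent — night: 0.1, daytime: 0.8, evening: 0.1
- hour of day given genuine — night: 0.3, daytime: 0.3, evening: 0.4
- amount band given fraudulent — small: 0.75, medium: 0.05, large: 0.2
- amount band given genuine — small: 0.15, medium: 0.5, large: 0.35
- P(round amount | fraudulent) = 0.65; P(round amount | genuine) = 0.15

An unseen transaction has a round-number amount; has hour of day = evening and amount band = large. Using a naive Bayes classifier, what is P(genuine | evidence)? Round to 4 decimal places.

fraudulent: 0.4 × 0.1 × 0.2 × 0.65 = 0.0052
genuine: 0.6 × 0.4 × 0.35 × 0.15 = 0.0126
P(genuine | x) = 0.0126 / 0.0178 ≈ 0.7079

0.7079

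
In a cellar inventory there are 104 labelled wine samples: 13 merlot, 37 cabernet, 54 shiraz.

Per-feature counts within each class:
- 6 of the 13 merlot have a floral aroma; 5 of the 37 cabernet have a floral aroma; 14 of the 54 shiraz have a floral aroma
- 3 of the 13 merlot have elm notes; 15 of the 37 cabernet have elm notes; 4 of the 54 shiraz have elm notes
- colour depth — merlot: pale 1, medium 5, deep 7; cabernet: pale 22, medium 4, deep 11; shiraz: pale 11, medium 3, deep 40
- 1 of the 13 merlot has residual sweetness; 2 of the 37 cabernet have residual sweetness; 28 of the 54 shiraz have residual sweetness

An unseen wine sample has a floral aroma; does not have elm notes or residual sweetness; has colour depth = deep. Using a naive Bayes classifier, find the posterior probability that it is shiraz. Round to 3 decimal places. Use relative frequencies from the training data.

merlot: (13/104) × (6/13) × (10/13) × (7/13) × (12/13) ≈ 0.0220581
cabernet: (37/104) × (5/37) × (22/37) × (11/37) × (35/37) ≈ 0.00803924
shiraz: (54/104) × (14/54) × (50/54) × (40/54) × (26/54) ≈ 0.0444546
P(shiraz | x) = 0.0444546 / 0.07455194 ≈ 0.596

0.596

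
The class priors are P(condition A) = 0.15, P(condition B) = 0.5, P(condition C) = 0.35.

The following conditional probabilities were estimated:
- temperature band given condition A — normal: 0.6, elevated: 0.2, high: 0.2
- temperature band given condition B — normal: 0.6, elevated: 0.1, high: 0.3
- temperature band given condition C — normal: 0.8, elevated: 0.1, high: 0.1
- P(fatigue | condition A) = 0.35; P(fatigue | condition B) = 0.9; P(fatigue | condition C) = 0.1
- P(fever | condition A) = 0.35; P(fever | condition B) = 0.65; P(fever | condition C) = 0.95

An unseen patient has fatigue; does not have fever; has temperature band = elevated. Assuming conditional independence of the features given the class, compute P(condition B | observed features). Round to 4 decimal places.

condition A: 0.15 × 0.2 × 0.35 × (1−0.35) = 0.006825
condition B: 0.5 × 0.1 × 0.9 × (1−0.65) = 0.01575
condition C: 0.35 × 0.1 × 0.1 × (1−0.95) = 0.000175
P(condition B | x) = 0.01575 / 0.02275 ≈ 0.6923

0.6923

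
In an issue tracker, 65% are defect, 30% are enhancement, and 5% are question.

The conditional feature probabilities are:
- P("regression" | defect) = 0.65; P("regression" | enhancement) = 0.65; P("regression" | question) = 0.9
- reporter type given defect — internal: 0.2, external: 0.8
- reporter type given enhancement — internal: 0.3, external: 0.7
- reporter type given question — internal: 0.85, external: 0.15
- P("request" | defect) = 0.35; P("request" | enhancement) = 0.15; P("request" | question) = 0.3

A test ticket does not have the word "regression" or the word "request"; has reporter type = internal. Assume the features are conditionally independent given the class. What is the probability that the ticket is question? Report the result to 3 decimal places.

0.050

defect: 0.65 × (1−0.65) × 0.2 × (1−0.35) = 0.029575
enhancement: 0.3 × (1−0.65) × 0.3 × (1−0.15) = 0.026775
question: 0.05 × (1−0.9) × 0.85 × (1−0.3) = 0.002975
P(question | x) = 0.002975 / 0.059325 ≈ 0.050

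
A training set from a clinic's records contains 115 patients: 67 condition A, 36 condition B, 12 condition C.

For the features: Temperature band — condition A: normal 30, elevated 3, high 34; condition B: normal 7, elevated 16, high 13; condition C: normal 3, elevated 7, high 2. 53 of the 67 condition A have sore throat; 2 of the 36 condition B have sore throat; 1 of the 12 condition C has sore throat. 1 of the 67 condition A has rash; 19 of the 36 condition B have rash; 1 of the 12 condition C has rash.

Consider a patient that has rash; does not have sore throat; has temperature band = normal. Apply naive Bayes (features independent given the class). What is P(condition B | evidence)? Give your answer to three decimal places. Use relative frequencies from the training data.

condition A: (67/115) × (30/67) × (14/67) × (1/67) ≈ 0.000813583
condition B: (36/115) × (7/36) × (34/36) × (19/36) ≈ 0.0303408
condition C: (12/115) × (3/12) × (11/12) × (1/12) ≈ 0.00199275
P(condition B | x) = 0.0303408 / 0.033147133 ≈ 0.915

0.915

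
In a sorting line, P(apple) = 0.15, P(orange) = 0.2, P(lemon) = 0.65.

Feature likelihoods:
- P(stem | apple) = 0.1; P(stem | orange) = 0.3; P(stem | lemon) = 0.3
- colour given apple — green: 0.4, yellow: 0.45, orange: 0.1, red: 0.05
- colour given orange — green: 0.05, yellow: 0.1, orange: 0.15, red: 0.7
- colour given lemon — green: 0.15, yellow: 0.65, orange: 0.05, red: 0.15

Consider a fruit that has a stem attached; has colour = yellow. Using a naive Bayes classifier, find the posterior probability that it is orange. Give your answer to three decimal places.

apple: 0.15 × 0.1 × 0.45 = 0.00675
orange: 0.2 × 0.3 × 0.1 = 0.006
lemon: 0.65 × 0.3 × 0.65 = 0.12675
P(orange | x) = 0.006 / 0.1395 ≈ 0.043

0.043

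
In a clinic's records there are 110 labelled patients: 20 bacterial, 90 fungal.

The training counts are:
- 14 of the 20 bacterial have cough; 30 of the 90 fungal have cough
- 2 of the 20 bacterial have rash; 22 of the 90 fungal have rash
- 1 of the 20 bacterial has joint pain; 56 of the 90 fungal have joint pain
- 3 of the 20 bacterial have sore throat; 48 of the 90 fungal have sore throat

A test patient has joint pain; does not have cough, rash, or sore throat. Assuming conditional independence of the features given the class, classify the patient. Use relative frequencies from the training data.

fungal

bacterial: (20/110) × (6/20) × (18/20) × (1/20) × (17/20) ≈ 0.00208636
fungal: (90/110) × (60/90) × (68/90) × (56/90) × (42/90) ≈ 0.119668
Highest score → fungal.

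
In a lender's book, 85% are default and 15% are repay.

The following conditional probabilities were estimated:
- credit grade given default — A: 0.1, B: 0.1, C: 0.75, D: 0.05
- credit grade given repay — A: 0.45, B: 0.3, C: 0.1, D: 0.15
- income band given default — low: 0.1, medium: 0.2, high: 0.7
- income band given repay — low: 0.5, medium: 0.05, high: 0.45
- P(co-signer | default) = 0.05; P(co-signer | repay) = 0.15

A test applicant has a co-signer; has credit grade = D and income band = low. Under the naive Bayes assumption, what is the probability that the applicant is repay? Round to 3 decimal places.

0.888

default: 0.85 × 0.05 × 0.1 × 0.05 = 0.0002125
repay: 0.15 × 0.15 × 0.5 × 0.15 = 0.0016875
P(repay | x) = 0.0016875 / 0.0019 ≈ 0.888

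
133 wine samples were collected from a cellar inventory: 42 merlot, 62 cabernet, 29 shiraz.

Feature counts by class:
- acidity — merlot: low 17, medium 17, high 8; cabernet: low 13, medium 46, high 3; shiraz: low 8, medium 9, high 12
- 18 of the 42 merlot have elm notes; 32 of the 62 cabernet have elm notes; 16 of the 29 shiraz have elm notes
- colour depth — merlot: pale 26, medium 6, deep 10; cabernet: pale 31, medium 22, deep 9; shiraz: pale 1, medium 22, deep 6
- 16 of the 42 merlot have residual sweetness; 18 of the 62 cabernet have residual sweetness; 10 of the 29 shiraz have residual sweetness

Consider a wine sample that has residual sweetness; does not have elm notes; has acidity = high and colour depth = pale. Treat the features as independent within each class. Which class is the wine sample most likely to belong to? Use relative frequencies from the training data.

merlot: (42/133) × (8/42) × (24/42) × (26/42) × (16/42) ≈ 0.00810578
cabernet: (62/133) × (3/62) × (30/62) × (31/62) × (18/62) ≈ 0.00158435
shiraz: (29/133) × (12/29) × (13/29) × (1/29) × (10/29) ≈ 0.000480927
Highest score → merlot.

merlot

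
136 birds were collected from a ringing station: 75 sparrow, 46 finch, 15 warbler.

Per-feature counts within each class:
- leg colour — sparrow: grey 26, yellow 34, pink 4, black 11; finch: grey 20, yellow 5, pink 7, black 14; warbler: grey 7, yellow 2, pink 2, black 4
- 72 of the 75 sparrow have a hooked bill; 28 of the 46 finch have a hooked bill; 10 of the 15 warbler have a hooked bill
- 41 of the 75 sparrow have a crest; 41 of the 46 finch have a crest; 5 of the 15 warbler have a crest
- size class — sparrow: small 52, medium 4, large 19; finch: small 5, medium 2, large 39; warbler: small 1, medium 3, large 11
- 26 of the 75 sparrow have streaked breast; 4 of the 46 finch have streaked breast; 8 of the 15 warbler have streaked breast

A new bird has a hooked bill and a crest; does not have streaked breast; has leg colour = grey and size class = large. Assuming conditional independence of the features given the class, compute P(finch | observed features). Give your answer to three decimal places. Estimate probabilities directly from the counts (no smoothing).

sparrow: (75/136) × (26/75) × (72/75) × (41/75) × (19/75) × (49/75) ≈ 0.0166056
finch: (46/136) × (20/46) × (28/46) × (41/46) × (39/46) × (42/46) ≈ 0.0617612
warbler: (15/136) × (7/15) × (10/15) × (5/15) × (11/15) × (7/15) ≈ 0.00391431
P(finch | x) = 0.0617612 / 0.08228111 ≈ 0.751

0.751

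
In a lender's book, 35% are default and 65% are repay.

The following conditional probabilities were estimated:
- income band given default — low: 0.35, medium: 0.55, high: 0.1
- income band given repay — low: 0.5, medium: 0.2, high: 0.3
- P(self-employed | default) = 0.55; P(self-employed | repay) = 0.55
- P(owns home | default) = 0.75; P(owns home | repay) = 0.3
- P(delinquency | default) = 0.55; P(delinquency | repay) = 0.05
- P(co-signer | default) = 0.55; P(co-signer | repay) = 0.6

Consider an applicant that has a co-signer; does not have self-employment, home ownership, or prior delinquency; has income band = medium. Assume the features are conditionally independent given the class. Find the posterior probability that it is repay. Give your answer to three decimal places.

default: 0.35 × 0.55 × (1−0.55) × (1−0.75) × (1−0.55) × 0.55 = 0.005359921875
repay: 0.65 × 0.2 × (1−0.55) × (1−0.3) × (1−0.05) × 0.6 = 0.0233415
P(repay | x) = 0.0233415 / 0.028701421875 ≈ 0.813

0.813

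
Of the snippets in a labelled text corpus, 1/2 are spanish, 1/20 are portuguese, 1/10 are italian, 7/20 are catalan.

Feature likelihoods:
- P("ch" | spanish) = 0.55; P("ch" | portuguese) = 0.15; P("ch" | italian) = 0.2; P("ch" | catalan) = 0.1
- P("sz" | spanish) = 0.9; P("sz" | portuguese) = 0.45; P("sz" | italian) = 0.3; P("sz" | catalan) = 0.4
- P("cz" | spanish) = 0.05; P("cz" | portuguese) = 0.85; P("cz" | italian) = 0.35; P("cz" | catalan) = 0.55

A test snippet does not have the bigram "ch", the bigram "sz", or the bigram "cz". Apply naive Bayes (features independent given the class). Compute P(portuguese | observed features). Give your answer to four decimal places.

spanish: 0.5 × (1−0.55) × (1−0.9) × (1−0.05) = 0.021375
portuguese: 0.05 × (1−0.15) × (1−0.45) × (1−0.85) = 0.00350625
italian: 0.1 × (1−0.2) × (1−0.3) × (1−0.35) = 0.0364
catalan: 0.35 × (1−0.1) × (1−0.4) × (1−0.55) = 0.08505
P(portuguese | x) = 0.00350625 / 0.14633125 ≈ 0.0240

0.0240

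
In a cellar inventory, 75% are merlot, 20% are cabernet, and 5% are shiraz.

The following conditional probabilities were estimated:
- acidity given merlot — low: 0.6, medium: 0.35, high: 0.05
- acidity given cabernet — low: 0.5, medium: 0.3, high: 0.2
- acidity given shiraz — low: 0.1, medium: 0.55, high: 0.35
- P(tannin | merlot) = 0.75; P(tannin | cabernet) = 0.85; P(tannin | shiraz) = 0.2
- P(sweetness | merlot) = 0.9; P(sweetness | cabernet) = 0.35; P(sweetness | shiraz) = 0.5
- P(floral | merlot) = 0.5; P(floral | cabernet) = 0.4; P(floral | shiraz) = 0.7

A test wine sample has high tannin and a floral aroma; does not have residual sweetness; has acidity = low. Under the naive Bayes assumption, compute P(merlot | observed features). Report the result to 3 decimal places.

merlot: 0.75 × 0.6 × 0.75 × (1−0.9) × 0.5 = 0.016875
cabernet: 0.2 × 0.5 × 0.85 × (1−0.35) × 0.4 = 0.0221
shiraz: 0.05 × 0.1 × 0.2 × (1−0.5) × 0.7 = 0.00035
P(merlot | x) = 0.016875 / 0.039325 ≈ 0.429

0.429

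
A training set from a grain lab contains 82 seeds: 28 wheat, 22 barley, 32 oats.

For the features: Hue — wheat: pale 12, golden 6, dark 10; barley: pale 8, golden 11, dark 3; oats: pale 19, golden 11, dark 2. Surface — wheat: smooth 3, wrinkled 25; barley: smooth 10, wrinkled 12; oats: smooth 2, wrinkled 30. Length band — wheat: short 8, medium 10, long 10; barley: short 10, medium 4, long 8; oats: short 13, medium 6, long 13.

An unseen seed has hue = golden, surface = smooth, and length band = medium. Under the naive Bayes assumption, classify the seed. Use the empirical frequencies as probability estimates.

barley

wheat: (28/82) × (6/28) × (3/28) × (10/28) ≈ 0.0027999
barley: (22/82) × (11/22) × (10/22) × (4/22) ≈ 0.0110865
oats: (32/82) × (11/32) × (2/32) × (6/32) ≈ 0.00157203
Highest score → barley.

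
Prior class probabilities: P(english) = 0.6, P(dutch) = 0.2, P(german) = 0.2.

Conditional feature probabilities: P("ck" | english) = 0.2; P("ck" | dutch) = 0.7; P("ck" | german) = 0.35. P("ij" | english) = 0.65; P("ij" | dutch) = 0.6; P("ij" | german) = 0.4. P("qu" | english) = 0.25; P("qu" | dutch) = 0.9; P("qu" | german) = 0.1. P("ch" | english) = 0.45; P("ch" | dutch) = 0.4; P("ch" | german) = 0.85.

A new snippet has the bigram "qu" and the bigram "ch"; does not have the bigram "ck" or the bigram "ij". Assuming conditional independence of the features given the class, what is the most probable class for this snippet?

english: 0.6 × (1−0.2) × (1−0.65) × 0.25 × 0.45 = 0.0189
dutch: 0.2 × (1−0.7) × (1−0.6) × 0.9 × 0.4 = 0.00864
german: 0.2 × (1−0.35) × (1−0.4) × 0.1 × 0.85 = 0.00663
Highest score → english.

english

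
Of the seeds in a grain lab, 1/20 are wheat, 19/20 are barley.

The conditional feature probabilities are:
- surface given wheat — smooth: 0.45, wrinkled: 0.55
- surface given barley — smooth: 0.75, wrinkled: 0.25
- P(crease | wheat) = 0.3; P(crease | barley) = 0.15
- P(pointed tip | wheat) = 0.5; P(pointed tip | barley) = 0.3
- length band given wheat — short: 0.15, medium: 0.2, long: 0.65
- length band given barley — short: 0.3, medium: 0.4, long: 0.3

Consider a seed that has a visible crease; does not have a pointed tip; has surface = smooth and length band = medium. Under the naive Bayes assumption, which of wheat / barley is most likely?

barley

wheat: 0.05 × 0.45 × 0.3 × (1−0.5) × 0.2 = 0.000675
barley: 0.95 × 0.75 × 0.15 × (1−0.3) × 0.4 = 0.029925
Highest score → barley.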